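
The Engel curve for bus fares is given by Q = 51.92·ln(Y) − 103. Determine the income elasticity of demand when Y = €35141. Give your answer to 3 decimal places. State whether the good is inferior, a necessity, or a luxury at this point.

0.118 (necessity)

At Y = 35141: Q = 440.453.
dQ/dY = 51.92/Y = 0.00147748 at this income.
η = (dQ/dY)·(Y/Q) = 0.00147748 × (35141/440.453) = 0.118.
Since 0 < η < 1, the good is a necessity.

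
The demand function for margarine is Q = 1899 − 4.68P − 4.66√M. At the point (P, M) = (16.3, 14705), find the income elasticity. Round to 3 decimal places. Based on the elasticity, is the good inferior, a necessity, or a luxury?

-0.225 (inferior good)

At P = 16.3, M = 14705: Q = 1257.625.
Holding P constant, ∂Q/∂M = -4.66/(2√M) = -0.0192142.
η_M = (∂Q/∂M)·(M/Q) = -0.0192142 × (14705/1257.625) = -0.225.
Since η < 0, this is an inferior good.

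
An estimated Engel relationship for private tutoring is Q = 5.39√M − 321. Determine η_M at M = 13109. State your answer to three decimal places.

At M = 13109: Q = 296.126.
dQ/dM = 5.39/(2√M) = 0.0235382 at this income.
η = (dQ/dM)·(M/Q) = 0.0235382 × (13109/296.126) = 1.042.

1.042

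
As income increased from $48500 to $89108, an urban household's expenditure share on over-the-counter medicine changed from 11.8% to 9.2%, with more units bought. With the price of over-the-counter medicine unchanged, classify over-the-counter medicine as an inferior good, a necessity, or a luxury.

Quantity rises but the budget share falls as income rises, so 0 < η < 1.

necessity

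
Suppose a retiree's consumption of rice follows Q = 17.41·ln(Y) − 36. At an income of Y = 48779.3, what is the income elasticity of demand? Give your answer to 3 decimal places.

At Y = 48779.3: Q = 151.942.
dQ/dY = 17.41/Y = 0.000356914 at this income.
η = (dQ/dY)·(Y/Q) = 0.000356914 × (48779.3/151.942) = 0.115.

0.115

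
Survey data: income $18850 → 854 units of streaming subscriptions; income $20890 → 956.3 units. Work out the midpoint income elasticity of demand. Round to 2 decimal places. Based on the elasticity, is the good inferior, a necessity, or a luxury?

ΔQ = 956.3 − 854 = 102.3; midpoint Q̄ = (854 + 956.3)/2 = 905.15.
ΔI = 20890 − 18850 = 2040; midpoint Ī = (18850 + 20890)/2 = 19870.
η = (ΔQ/Q̄) ÷ (ΔI/Ī) = (102.3/905.15) ÷ (2040/19870) = 1.10.
η > 1 ⇒ luxury.

1.10 (luxury)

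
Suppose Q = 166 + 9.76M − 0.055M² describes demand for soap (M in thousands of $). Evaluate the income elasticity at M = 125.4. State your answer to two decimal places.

-0.96

At M = 125.4: Q = 525.0202.
dQ/dM = 9.76 − 0.11M = -4.03400.
η = (dQ/dM)·(M/Q) = -4.03400 × (125.4/525.0202) = -0.96.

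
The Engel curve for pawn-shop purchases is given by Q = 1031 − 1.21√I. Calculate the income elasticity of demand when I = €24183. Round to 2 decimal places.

At I = 24183: Q = 842.834.
dQ/dI = -1.21/(2√I) = -0.00389045 at this income.
η = (dQ/dI)·(I/Q) = -0.00389045 × (24183/842.834) = -0.11.

-0.11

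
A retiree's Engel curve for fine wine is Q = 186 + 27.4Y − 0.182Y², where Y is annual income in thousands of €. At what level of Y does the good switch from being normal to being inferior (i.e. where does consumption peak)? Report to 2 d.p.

dQ/dY = 27.4 − 0.364Y.
The good is inferior where dQ/dY < 0. Setting dQ/dY = 0 gives Y = 27.4 / 0.364 = 75.27.

75.27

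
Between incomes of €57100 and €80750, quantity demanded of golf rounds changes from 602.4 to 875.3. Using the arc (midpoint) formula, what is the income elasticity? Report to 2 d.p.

1.08

ΔQ = 875.3 − 602.4 = 272.9; midpoint Q̄ = (602.4 + 875.3)/2 = 738.85.
ΔI = 80750 − 57100 = 23650; midpoint Ī = (57100 + 80750)/2 = 68925.
η = (ΔQ/Q̄) ÷ (ΔI/Ī) = (272.9/738.85) ÷ (23650/68925) = 1.08.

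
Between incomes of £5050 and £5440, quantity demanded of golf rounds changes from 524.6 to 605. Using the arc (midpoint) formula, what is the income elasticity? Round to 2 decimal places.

ΔQ = 605 − 524.6 = 80.4; midpoint Q̄ = (524.6 + 605)/2 = 564.8.
ΔI = 5440 − 5050 = 390; midpoint Ī = (5050 + 5440)/2 = 5245.
η = (ΔQ/Q̄) ÷ (ΔI/Ī) = (80.4/564.8) ÷ (390/5245) = 1.91.

1.91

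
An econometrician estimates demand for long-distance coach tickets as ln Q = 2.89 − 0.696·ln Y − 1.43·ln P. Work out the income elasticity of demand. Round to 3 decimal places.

-0.696

In a log-linear demand, the coefficient on ln Y is the income elasticity.
So η = -0.696.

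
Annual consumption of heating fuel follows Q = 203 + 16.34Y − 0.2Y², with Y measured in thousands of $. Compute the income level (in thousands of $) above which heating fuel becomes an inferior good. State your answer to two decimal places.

dQ/dY = 16.34 − 0.4Y.
The good is inferior where dQ/dY < 0. Setting dQ/dY = 0 gives Y = 16.34 / 0.4 = 40.85.

40.85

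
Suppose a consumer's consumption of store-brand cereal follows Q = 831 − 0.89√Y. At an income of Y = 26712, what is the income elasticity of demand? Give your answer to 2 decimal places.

-0.11

At Y = 26712: Q = 685.540.
dQ/dY = -0.89/(2√Y) = -0.00272274 at this income.
η = (dQ/dY)·(Y/Q) = -0.00272274 × (26712/685.540) = -0.11.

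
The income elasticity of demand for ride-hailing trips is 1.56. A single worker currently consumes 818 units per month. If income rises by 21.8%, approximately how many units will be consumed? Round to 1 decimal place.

%ΔQ ≈ η × %ΔI = 1.56 × 21.8% = 34.008%.
New Q ≈ 818 × (1 + 0.34008) = 1096.2.

1096.2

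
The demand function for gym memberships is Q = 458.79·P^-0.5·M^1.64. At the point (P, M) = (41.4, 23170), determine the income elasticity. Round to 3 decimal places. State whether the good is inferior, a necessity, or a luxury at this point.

1.640 (luxury)

For a multiplicative demand Q = A·P^α·M^β, the income elasticity is β everywhere.
Here β = 1.64, so η = 1.640.
Since η > 1, this is a luxury.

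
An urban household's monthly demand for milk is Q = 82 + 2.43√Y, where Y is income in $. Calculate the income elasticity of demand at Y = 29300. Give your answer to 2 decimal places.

0.42

At Y = 29300: Q = 497.949.
dQ/dY = 2.43/(2√Y) = 0.00709811 at this income.
η = (dQ/dY)·(Y/Q) = 0.00709811 × (29300/497.949) = 0.42.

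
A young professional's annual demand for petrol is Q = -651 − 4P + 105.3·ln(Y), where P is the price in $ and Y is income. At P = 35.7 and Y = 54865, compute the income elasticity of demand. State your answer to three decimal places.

At P = 35.7, Y = 54865: Q = 355.300.
Holding P constant, ∂Q/∂Y = 105.3/Y = 0.00191926.
η_Y = (∂Q/∂Y)·(Y/Q) = 0.00191926 × (54865/355.300) = 0.296.

0.296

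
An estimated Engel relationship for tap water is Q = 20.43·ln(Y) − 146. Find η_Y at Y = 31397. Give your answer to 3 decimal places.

At Y = 31397: Q = 65.542.
dQ/dY = 20.43/Y = 0.000650699 at this income.
η = (dQ/dY)·(Y/Q) = 0.000650699 × (31397/65.542) = 0.312.

0.312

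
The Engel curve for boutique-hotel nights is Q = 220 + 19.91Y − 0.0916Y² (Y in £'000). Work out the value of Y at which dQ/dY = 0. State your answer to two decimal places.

108.68

dQ/dY = 19.91 − 0.1832Y.
The good is inferior where dQ/dY < 0. Setting dQ/dY = 0 gives Y = 19.91 / 0.1832 = 108.68.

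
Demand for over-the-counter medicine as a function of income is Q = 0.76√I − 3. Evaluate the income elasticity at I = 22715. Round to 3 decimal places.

At I = 22715: Q = 111.543.
dQ/dI = 0.76/(2√I) = 0.00252132 at this income.
η = (dQ/dI)·(I/Q) = 0.00252132 × (22715/111.543) = 0.513.

0.513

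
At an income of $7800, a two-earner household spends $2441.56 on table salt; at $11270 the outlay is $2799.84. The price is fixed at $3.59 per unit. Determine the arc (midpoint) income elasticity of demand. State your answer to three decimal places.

0.376

With a constant price, Q₁ = 2441.56/3.59 = 680.100 and Q₂ = 2799.84/3.59 = 779.900 (equivalently, work directly with expenditure since P cancels).
Midpoint %ΔQ = (2799.84 − 2441.56)/2620.70 = 0.13671; midpoint %ΔI = (11270 − 7800)/9535 = 0.36392.
η = 0.13671 / 0.36392 = 0.376.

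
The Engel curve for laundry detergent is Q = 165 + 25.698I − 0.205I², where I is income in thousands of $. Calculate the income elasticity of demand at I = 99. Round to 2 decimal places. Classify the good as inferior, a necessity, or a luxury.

-2.11 (inferior good)

At I = 99: Q = 699.8970.
dQ/dI = 25.698 − 0.41I = -14.89200.
η = (dQ/dI)·(I/Q) = -14.89200 × (99/699.8970) = -2.11.
η < 0 ⇒ inferior good.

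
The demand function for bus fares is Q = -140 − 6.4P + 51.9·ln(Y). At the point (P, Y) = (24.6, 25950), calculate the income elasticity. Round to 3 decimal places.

0.226

At P = 24.6, Y = 25950: Q = 230.068.
Holding P constant, ∂Q/∂Y = 51.9/Y = 0.002.
η_Y = (∂Q/∂Y)·(Y/Q) = 0.002 × (25950/230.068) = 0.226.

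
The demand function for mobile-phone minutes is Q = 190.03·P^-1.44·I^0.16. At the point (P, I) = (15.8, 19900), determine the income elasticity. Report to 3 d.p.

For a multiplicative demand Q = A·P^α·I^β, the income elasticity is β everywhere.
Here β = 0.16, so η = 0.160.

0.160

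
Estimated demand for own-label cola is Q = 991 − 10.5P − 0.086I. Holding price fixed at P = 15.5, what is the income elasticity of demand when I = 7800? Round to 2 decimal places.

At P = 15.5, I = 7800: Q = 157.450.
Holding P constant, ∂Q/∂I = −0.086.
η_I = (∂Q/∂I)·(I/Q) = -0.086 × (7800/157.450) = -4.26.

-4.26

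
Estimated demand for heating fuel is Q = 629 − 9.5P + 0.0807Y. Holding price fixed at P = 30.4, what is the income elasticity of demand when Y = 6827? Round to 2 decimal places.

At P = 30.4, Y = 6827: Q = 891.139.
Holding P constant, ∂Q/∂Y = 0.0807.
η_Y = (∂Q/∂Y)·(Y/Q) = 0.0807 × (6827/891.139) = 0.62.

0.62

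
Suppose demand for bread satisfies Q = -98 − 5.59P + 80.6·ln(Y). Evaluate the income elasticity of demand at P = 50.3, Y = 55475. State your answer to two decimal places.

0.16

At P = 50.3, Y = 55475: Q = 501.272.
Holding P constant, ∂Q/∂Y = 80.6/Y = 0.00145291.
η_Y = (∂Q/∂Y)·(Y/Q) = 0.00145291 × (55475/501.272) = 0.16.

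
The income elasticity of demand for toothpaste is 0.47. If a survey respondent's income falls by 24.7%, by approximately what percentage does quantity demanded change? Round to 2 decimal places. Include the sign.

%ΔQ ≈ η × %ΔI = 0.47 × (-24.7%) = -11.61%.

-11.61%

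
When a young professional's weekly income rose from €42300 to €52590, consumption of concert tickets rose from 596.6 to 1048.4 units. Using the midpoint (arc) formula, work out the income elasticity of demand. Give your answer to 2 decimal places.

2.53

ΔQ = 1048.4 − 596.6 = 451.8; midpoint Q̄ = (596.6 + 1048.4)/2 = 822.5.
ΔI = 52590 − 42300 = 10290; midpoint Ī = (42300 + 52590)/2 = 47445.
η = (ΔQ/Q̄) ÷ (ΔI/Ī) = (451.8/822.5) ÷ (10290/47445) = 2.53.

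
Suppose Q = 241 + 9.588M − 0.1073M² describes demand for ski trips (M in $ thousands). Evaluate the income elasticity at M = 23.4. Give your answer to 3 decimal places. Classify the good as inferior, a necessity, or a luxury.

At M = 23.4: Q = 406.6060.
dQ/dM = 9.588 − 0.2146M = 4.56636.
η = (dQ/dM)·(M/Q) = 4.56636 × (23.4/406.6060) = 0.263.
0 < η < 1 ⇒ necessity.

0.263 (necessity)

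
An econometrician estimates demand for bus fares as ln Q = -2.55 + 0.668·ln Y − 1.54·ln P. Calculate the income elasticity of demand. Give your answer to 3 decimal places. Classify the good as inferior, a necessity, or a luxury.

0.668 (necessity)

In a log-linear demand, the coefficient on ln Y is the income elasticity.
So η = 0.668.
0 < η < 1 ⇒ necessity.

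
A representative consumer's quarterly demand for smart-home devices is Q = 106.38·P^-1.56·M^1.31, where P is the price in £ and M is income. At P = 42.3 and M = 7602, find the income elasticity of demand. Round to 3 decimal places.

1.310

For a multiplicative demand Q = A·P^α·M^β, the income elasticity is β everywhere.
Here β = 1.31, so η = 1.310.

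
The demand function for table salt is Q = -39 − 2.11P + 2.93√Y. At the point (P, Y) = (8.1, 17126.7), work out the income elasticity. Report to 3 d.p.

0.586

At P = 8.1, Y = 17126.7: Q = 327.355.
Holding P constant, ∂Q/∂Y = 2.93/(2√Y) = 0.0111944.
η_Y = (∂Q/∂Y)·(Y/Q) = 0.0111944 × (17126.7/327.355) = 0.586.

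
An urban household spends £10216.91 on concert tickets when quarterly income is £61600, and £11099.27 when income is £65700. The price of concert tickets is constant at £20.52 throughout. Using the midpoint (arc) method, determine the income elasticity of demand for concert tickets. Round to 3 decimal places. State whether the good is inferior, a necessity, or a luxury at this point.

With a constant price, Q₁ = 10216.91/20.52 = 497.900 and Q₂ = 11099.27/20.52 = 540.900 (equivalently, work directly with expenditure since P cancels).
Midpoint %ΔQ = (11099.27 − 10216.91)/10658.09 = 0.08279; midpoint %ΔI = (65700 − 61600)/63650 = 0.06441.
η = 0.08279 / 0.06441 = 1.285.
η > 1 ⇒ luxury.

1.285 (luxury)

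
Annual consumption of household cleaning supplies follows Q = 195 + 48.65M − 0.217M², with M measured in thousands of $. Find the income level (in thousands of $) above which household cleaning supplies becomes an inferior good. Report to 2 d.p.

112.10

dQ/dM = 48.65 − 0.434M.
The good is inferior where dQ/dM < 0. Setting dQ/dM = 0 gives M = 48.65 / 0.434 = 112.10.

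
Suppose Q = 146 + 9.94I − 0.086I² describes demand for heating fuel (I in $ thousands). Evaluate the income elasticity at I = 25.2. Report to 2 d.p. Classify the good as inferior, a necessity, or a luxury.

0.41 (necessity)

At I = 25.2: Q = 341.8746.
dQ/dI = 9.94 − 0.172I = 5.60560.
η = (dQ/dI)·(I/Q) = 5.60560 × (25.2/341.8746) = 0.41.
0 < η < 1 ⇒ necessity.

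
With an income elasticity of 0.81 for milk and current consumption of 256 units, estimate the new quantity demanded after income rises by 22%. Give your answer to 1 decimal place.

301.6

%ΔQ ≈ η × %ΔI = 0.81 × 22% = 17.82%.
New Q ≈ 256 × (1 + 0.1782) = 301.6.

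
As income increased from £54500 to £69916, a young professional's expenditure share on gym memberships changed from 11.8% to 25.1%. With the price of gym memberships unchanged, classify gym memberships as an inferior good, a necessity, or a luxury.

The budget share rises as income rises, so η > 1.

luxury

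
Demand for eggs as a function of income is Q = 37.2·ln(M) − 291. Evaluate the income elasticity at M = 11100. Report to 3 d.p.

At M = 11100: Q = 55.507.
dQ/dM = 37.2/M = 0.00335135 at this income.
η = (dQ/dM)·(M/Q) = 0.00335135 × (11100/55.507) = 0.670.

0.670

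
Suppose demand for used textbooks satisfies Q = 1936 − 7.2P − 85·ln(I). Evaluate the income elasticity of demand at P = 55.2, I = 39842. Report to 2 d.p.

At P = 55.2, I = 39842: Q = 638.182.
Holding P constant, ∂Q/∂I = -85/I = -0.00213343.
η_I = (∂Q/∂I)·(I/Q) = -0.00213343 × (39842/638.182) = -0.13.

-0.13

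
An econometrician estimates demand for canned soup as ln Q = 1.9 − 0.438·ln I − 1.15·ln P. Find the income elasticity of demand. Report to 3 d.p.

-0.438

In a log-linear demand, the coefficient on ln I is the income elasticity.
So η = -0.438.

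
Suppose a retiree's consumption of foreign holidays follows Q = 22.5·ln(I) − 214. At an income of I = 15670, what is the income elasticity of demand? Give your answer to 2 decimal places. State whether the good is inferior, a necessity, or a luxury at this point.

6.74 (luxury)

At I = 15670: Q = 3.339.
dQ/dI = 22.5/I = 0.00143586 at this income.
η = (dQ/dI)·(I/Q) = 0.00143586 × (15670/3.339) = 6.74.
Since η > 1, the good is a luxury.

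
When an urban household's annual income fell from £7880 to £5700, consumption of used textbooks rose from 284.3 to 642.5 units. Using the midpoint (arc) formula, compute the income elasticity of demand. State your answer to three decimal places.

-2.408

ΔQ = 642.5 − 284.3 = 358.2; midpoint Q̄ = (284.3 + 642.5)/2 = 463.4.
ΔI = 5700 − 7880 = -2180; midpoint Ī = (7880 + 5700)/2 = 6790.
η = (ΔQ/Q̄) ÷ (ΔI/Ī) = (358.2/463.4) ÷ (-2180/6790) = -2.408.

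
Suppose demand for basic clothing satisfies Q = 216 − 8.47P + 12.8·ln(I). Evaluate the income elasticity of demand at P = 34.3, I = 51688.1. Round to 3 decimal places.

0.199

At P = 34.3, I = 51688.1: Q = 64.397.
Holding P constant, ∂Q/∂I = 12.8/I = 0.000247639.
η_I = (∂Q/∂I)·(I/Q) = 0.000247639 × (51688.1/64.397) = 0.199.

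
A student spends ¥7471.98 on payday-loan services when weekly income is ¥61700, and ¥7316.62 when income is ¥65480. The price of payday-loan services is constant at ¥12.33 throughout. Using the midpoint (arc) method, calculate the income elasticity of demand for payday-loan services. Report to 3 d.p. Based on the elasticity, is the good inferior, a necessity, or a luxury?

-0.353 (inferior good)

With a constant price, Q₁ = 7471.98/12.33 = 606.000 and Q₂ = 7316.62/12.33 = 593.400 (equivalently, work directly with expenditure since P cancels).
Midpoint %ΔQ = (7316.62 − 7471.98)/7394.30 = -0.02101; midpoint %ΔI = (65480 − 61700)/63590 = 0.05944.
η = -0.02101 / 0.05944 = -0.353.
η < 0 ⇒ inferior good.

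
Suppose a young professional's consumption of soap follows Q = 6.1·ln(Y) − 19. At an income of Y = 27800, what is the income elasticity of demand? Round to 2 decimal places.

0.14

At Y = 27800: Q = 43.420.
dQ/dY = 6.1/Y = 0.000219424 at this income.
η = (dQ/dY)·(Y/Q) = 0.000219424 × (27800/43.420) = 0.14.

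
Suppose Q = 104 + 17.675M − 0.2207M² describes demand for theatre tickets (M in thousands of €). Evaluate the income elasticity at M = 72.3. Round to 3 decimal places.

-4.510

At M = 72.3: Q = 228.2396.
dQ/dM = 17.675 − 0.4414M = -14.23822.
η = (dQ/dM)·(M/Q) = -14.23822 × (72.3/228.2396) = -4.510.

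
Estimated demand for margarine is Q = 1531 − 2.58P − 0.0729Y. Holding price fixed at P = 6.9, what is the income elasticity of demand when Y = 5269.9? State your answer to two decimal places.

-0.34

At P = 6.9, Y = 5269.9: Q = 1129.022.
Holding P constant, ∂Q/∂Y = −0.0729.
η_Y = (∂Q/∂Y)·(Y/Q) = -0.0729 × (5269.9/1129.022) = -0.34.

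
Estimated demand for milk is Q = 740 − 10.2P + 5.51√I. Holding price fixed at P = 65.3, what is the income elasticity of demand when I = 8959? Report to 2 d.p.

At P = 65.3, I = 8959: Q = 595.472.
Holding P constant, ∂Q/∂I = 5.51/(2√I) = 0.0291066.
η_I = (∂Q/∂I)·(I/Q) = 0.0291066 × (8959/595.472) = 0.44.

0.44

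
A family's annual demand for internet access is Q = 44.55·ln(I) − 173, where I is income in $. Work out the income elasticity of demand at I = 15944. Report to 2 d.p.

At I = 15944: Q = 258.103.
dQ/dI = 44.55/I = 0.00279415 at this income.
η = (dQ/dI)·(I/Q) = 0.00279415 × (15944/258.103) = 0.17.

0.17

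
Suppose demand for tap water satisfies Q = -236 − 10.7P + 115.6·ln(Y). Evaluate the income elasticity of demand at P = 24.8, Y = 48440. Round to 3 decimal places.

At P = 24.8, Y = 48440: Q = 745.742.
Holding P constant, ∂Q/∂Y = 115.6/Y = 0.00238646.
η_Y = (∂Q/∂Y)·(Y/Q) = 0.00238646 × (48440/745.742) = 0.155.

0.155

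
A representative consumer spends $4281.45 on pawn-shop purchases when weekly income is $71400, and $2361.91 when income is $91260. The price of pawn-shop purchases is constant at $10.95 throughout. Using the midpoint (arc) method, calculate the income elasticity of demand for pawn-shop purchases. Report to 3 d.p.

-2.367

With a constant price, Q₁ = 4281.45/10.95 = 391.000 and Q₂ = 2361.91/10.95 = 215.700 (equivalently, work directly with expenditure since P cancels).
Midpoint %ΔQ = (2361.91 − 4281.45)/3321.68 = -0.57788; midpoint %ΔI = (91260 − 71400)/81330 = 0.24419.
η = -0.57788 / 0.24419 = -2.367.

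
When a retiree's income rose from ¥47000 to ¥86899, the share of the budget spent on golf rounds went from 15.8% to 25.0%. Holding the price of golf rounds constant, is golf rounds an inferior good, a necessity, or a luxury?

The budget share rises as income rises, so η > 1.

luxury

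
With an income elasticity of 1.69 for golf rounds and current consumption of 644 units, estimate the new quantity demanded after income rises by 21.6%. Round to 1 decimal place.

879.1

%ΔQ ≈ η × %ΔI = 1.69 × 21.6% = 36.504%.
New Q ≈ 644 × (1 + 0.36504) = 879.1.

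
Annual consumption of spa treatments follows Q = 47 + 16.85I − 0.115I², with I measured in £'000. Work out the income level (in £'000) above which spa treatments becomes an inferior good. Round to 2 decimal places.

dQ/dI = 16.85 − 0.23I.
The good is inferior where dQ/dI < 0. Setting dQ/dI = 0 gives I = 16.85 / 0.23 = 73.26.

73.26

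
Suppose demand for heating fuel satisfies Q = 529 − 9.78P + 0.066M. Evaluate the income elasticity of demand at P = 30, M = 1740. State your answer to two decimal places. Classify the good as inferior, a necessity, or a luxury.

At P = 30, M = 1740: Q = 350.440.
Holding P constant, ∂Q/∂M = 0.066.
η_M = (∂Q/∂M)·(M/Q) = 0.066 × (1740/350.440) = 0.33.
Since 0 < η < 1, this is a necessity.

0.33 (necessity)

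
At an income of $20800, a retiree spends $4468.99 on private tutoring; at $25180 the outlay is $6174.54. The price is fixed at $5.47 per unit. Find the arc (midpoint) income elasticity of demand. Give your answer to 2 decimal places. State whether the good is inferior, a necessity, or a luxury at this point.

With a constant price, Q₁ = 4468.99/5.47 = 817.000 and Q₂ = 6174.54/5.47 = 1128.801 (equivalently, work directly with expenditure since P cancels).
Midpoint %ΔQ = (6174.54 − 4468.99)/5321.77 = 0.32049; midpoint %ΔI = (25180 − 20800)/22990 = 0.19052.
η = 0.32049 / 0.19052 = 1.68.
η > 1 ⇒ luxury.

1.68 (luxury)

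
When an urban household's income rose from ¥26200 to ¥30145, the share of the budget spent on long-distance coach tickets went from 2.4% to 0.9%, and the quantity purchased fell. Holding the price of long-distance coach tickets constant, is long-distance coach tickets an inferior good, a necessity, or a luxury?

Quantity demanded falls as income rises, so η < 0.

inferior good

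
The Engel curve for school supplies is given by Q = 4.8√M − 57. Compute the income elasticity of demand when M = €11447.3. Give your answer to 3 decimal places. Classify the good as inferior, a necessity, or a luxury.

At M = 11447.3: Q = 456.562.
dQ/dM = 4.8/(2√M) = 0.0224316 at this income.
η = (dQ/dM)·(M/Q) = 0.0224316 × (11447.3/456.562) = 0.562.
Since 0 < η < 1, the good is a necessity.

0.562 (necessity)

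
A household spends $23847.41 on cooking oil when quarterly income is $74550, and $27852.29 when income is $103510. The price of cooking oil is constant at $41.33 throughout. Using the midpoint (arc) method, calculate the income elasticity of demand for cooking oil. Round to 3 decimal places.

With a constant price, Q₁ = 23847.41/41.33 = 577.000 and Q₂ = 27852.29/41.33 = 673.900 (equivalently, work directly with expenditure since P cancels).
Midpoint %ΔQ = (27852.29 − 23847.41)/25849.85 = 0.15493; midpoint %ΔI = (103510 − 74550)/89030 = 0.32528.
η = 0.15493 / 0.32528 = 0.476.

0.476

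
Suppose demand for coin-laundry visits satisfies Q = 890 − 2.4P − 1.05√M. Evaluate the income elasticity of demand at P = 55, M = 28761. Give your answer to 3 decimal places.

-0.154

At P = 55, M = 28761: Q = 579.930.
Holding P constant, ∂Q/∂M = -1.05/(2√M) = -0.00309569.
η_M = (∂Q/∂M)·(M/Q) = -0.00309569 × (28761/579.930) = -0.154.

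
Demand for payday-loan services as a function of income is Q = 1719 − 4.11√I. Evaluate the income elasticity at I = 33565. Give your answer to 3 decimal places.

At I = 33565: Q = 966.017.
dQ/dI = -4.11/(2√I) = -0.0112168 at this income.
η = (dQ/dI)·(I/Q) = -0.0112168 × (33565/966.017) = -0.390.

-0.390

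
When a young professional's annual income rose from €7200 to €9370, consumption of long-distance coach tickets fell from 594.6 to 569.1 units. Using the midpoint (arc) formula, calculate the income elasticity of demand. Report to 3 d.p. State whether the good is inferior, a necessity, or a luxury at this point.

-0.167 (inferior good)

ΔQ = 569.1 − 594.6 = -25.5; midpoint Q̄ = (594.6 + 569.1)/2 = 581.85.
ΔI = 9370 − 7200 = 2170; midpoint Ī = (7200 + 9370)/2 = 8285.
η = (ΔQ/Q̄) ÷ (ΔI/Ī) = (-25.5/581.85) ÷ (2170/8285) = -0.167.
η < 0 ⇒ inferior good.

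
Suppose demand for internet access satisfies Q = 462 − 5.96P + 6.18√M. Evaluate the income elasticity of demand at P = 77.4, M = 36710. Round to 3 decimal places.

At P = 77.4, M = 36710: Q = 1184.775.
Holding P constant, ∂Q/∂M = 6.18/(2√M) = 0.0161275.
η_M = (∂Q/∂M)·(M/Q) = 0.0161275 × (36710/1184.775) = 0.500.

0.500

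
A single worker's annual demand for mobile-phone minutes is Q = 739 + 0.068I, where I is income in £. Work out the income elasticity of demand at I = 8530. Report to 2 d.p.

At I = 8530: Q = 1319.040.
dQ/dI = 0.068.
η = (dQ/dI)·(I/Q) = 0.068 × (8530/1319.040) = 0.44.

0.44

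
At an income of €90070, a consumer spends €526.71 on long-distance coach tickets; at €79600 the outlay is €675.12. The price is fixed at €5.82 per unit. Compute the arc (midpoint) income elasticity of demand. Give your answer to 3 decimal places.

-2.001

With a constant price, Q₁ = 526.71/5.82 = 90.500 and Q₂ = 675.12/5.82 = 116.000 (equivalently, work directly with expenditure since P cancels).
Midpoint %ΔQ = (675.12 − 526.71)/600.92 = 0.24697; midpoint %ΔI = (79600 − 90070)/84835 = -0.12342.
η = 0.24697 / -0.12342 = -2.001.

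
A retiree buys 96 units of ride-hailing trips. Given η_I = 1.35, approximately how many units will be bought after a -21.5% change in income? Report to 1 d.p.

%ΔQ ≈ η × %ΔI = 1.35 × (-21.5%) = -29.025%.
New Q ≈ 96 × (1 − 0.29025) = 68.1.

68.1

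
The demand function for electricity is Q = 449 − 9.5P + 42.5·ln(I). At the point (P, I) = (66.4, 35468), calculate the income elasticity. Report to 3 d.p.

0.161

At P = 66.4, I = 35468: Q = 263.446.
Holding P constant, ∂Q/∂I = 42.5/I = 0.00119826.
η_I = (∂Q/∂I)·(I/Q) = 0.00119826 × (35468/263.446) = 0.161.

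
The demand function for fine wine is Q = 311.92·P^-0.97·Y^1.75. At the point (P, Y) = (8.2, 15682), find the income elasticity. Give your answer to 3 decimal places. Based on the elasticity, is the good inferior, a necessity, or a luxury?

1.750 (luxury)

For a multiplicative demand Q = A·P^α·Y^β, the income elasticity is β everywhere.
Here β = 1.75, so η = 1.750.
Since η > 1, this is a luxury.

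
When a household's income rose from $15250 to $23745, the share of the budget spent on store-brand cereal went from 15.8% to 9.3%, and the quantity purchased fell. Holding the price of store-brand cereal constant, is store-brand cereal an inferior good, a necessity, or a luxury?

Quantity demanded falls as income rises, so η < 0.

inferior good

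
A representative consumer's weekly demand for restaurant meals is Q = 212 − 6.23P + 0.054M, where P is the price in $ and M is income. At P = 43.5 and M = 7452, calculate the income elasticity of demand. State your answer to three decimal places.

At P = 43.5, M = 7452: Q = 343.403.
Holding P constant, ∂Q/∂M = 0.054.
η_M = (∂Q/∂M)·(M/Q) = 0.054 × (7452/343.403) = 1.172.

1.172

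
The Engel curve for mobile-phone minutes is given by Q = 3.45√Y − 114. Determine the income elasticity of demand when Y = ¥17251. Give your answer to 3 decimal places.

At Y = 17251: Q = 339.134.
dQ/dY = 3.45/(2√Y) = 0.0131335 at this income.
η = (dQ/dY)·(Y/Q) = 0.0131335 × (17251/339.134) = 0.668.

0.668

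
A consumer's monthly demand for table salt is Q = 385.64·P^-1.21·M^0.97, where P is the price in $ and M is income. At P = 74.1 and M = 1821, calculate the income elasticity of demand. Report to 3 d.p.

0.970

For a multiplicative demand Q = A·P^α·M^β, the income elasticity is β everywhere.
Here β = 0.97, so η = 0.970.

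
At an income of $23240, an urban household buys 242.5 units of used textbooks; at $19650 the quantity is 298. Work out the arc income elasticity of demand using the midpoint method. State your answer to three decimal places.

-1.227

ΔQ = 298 − 242.5 = 55.5; midpoint Q̄ = (242.5 + 298)/2 = 270.25.
ΔI = 19650 − 23240 = -3590; midpoint Ī = (23240 + 19650)/2 = 21445.
η = (ΔQ/Q̄) ÷ (ΔI/Ī) = (55.5/270.25) ÷ (-3590/21445) = -1.227.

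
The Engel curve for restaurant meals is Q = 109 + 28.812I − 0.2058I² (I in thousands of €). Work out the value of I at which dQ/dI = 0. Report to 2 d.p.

70.00

dQ/dI = 28.812 − 0.4116I.
The good is inferior where dQ/dI < 0. Setting dQ/dI = 0 gives I = 28.812 / 0.4116 = 70.00.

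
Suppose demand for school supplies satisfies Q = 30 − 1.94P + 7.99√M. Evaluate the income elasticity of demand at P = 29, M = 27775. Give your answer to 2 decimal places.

0.51

At P = 29, M = 27775: Q = 1305.340.
Holding P constant, ∂Q/∂M = 7.99/(2√M) = 0.0239712.
η_M = (∂Q/∂M)·(M/Q) = 0.0239712 × (27775/1305.340) = 0.51.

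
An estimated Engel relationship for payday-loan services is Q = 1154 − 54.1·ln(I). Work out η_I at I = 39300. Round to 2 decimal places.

At I = 39300: Q = 581.677.
dQ/dI = -54.1/I = -0.00137659 at this income.
η = (dQ/dI)·(I/Q) = -0.00137659 × (39300/581.677) = -0.09.

-0.09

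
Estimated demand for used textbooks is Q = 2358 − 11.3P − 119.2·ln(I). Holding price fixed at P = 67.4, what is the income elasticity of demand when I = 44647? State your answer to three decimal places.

At P = 67.4, I = 44647: Q = 320.160.
Holding P constant, ∂Q/∂I = -119.2/I = -0.00266983.
η_I = (∂Q/∂I)·(I/Q) = -0.00266983 × (44647/320.160) = -0.372.

-0.372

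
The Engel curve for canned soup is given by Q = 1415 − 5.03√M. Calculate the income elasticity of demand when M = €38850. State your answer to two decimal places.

At M = 38850: Q = 423.567.
dQ/dM = -5.03/(2√M) = -0.0127598 at this income.
η = (dQ/dM)·(M/Q) = -0.0127598 × (38850/423.567) = -1.17.

-1.17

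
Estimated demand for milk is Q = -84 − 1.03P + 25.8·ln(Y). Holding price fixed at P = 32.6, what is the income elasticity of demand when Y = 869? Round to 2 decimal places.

0.45

At P = 32.6, Y = 869: Q = 57.019.
Holding P constant, ∂Q/∂Y = 25.8/Y = 0.0296893.
η_Y = (∂Q/∂Y)·(Y/Q) = 0.0296893 × (869/57.019) = 0.45.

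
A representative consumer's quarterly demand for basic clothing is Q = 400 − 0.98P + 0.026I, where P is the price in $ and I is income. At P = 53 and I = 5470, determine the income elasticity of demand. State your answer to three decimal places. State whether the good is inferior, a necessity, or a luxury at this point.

0.290 (necessity)

At P = 53, I = 5470: Q = 490.280.
Holding P constant, ∂Q/∂I = 0.026.
η_I = (∂Q/∂I)·(I/Q) = 0.026 × (5470/490.280) = 0.290.
Since 0 < η < 1, this is a necessity.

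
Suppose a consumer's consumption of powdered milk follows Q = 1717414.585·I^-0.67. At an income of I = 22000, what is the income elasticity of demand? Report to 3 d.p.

For Q = A·I^β the income elasticity is constant and equal to β.
Here β = -0.67, so η = -0.670.

-0.670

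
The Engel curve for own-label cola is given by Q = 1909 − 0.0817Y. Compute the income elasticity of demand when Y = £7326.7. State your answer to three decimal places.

At Y = 7326.7: Q = 1310.409.
dQ/dY = −0.0817.
η = (dQ/dY)·(Y/Q) = -0.0817 × (7326.7/1310.409) = -0.457.

-0.457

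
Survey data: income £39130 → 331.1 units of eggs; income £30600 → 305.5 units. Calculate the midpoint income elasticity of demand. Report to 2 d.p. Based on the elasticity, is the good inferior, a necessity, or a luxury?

0.33 (necessity)

ΔQ = 305.5 − 331.1 = -25.6; midpoint Q̄ = (331.1 + 305.5)/2 = 318.3.
ΔI = 30600 − 39130 = -8530; midpoint Ī = (39130 + 30600)/2 = 34865.
η = (ΔQ/Q̄) ÷ (ΔI/Ī) = (-25.6/318.3) ÷ (-8530/34865) = 0.33.
0 < η < 1 ⇒ necessity.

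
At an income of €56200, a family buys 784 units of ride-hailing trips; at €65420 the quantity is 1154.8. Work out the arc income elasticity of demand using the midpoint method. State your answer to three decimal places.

2.523

ΔQ = 1154.8 − 784 = 370.8; midpoint Q̄ = (784 + 1154.8)/2 = 969.4.
ΔI = 65420 − 56200 = 9220; midpoint Ī = (56200 + 65420)/2 = 60810.
η = (ΔQ/Q̄) ÷ (ΔI/Ī) = (370.8/969.4) ÷ (9220/60810) = 2.523.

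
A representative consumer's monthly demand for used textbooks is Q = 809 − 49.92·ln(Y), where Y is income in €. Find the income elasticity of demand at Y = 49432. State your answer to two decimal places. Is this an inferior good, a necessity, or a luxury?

At Y = 49432: Q = 269.447.
dQ/dY = -49.92/Y = -0.00100987 at this income.
η = (dQ/dY)·(Y/Q) = -0.00100987 × (49432/269.447) = -0.19.
Since η < 0, the good is an inferior good.

-0.19 (inferior good)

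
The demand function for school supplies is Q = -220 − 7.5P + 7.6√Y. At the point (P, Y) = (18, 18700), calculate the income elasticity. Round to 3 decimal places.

0.759

At P = 18, Y = 18700: Q = 684.284.
Holding P constant, ∂Q/∂Y = 7.6/(2√Y) = 0.0277884.
η_Y = (∂Q/∂Y)·(Y/Q) = 0.0277884 × (18700/684.284) = 0.759.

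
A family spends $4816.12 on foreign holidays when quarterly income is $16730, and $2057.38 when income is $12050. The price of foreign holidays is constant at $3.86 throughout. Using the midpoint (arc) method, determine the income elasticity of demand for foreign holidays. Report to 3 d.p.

2.468

With a constant price, Q₁ = 4816.12/3.86 = 1247.699 and Q₂ = 2057.38/3.86 = 533.000 (equivalently, work directly with expenditure since P cancels).
Midpoint %ΔQ = (2057.38 − 4816.12)/3436.75 = -0.80272; midpoint %ΔI = (12050 − 16730)/14390 = -0.32523.
η = -0.80272 / -0.32523 = 2.468.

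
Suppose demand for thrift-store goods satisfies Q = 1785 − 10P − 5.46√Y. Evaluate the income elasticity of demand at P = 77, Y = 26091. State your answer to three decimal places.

-3.314

At P = 77, Y = 26091: Q = 133.062.
Holding P constant, ∂Q/∂Y = -5.46/(2√Y) = -0.0169012.
η_Y = (∂Q/∂Y)·(Y/Q) = -0.0169012 × (26091/133.062) = -3.314.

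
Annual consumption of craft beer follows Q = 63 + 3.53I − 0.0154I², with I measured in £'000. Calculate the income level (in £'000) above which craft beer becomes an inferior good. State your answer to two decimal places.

dQ/dI = 3.53 − 0.0308I.
The good is inferior where dQ/dI < 0. Setting dQ/dI = 0 gives I = 3.53 / 0.0308 = 114.61.

114.61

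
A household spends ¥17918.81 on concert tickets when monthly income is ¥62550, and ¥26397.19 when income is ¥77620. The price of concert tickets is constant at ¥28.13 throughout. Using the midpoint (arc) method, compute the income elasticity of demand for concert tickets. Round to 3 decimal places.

1.779

With a constant price, Q₁ = 17918.81/28.13 = 637.000 and Q₂ = 26397.19/28.13 = 938.400 (equivalently, work directly with expenditure since P cancels).
Midpoint %ΔQ = (26397.19 − 17918.81)/22158.00 = 0.38263; midpoint %ΔI = (77620 − 62550)/70085 = 0.21502.
η = 0.38263 / 0.21502 = 1.779.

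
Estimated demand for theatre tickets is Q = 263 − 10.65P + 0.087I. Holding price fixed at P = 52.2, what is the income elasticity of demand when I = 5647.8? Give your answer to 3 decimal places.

2.476

At P = 52.2, I = 5647.8: Q = 198.429.
Holding P constant, ∂Q/∂I = 0.087.
η_I = (∂Q/∂I)·(I/Q) = 0.087 × (5647.8/198.429) = 2.476.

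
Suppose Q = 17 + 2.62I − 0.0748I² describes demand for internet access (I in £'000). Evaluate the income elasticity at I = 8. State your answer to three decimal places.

At I = 8: Q = 33.1728.
dQ/dI = 2.62 − 0.1496I = 1.42320.
η = (dQ/dI)·(I/Q) = 1.42320 × (8/33.1728) = 0.343.

0.343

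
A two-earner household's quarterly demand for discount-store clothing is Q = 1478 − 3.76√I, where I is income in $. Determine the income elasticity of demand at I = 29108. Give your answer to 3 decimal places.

At I = 29108: Q = 836.504.
dQ/dI = -3.76/(2√I) = -0.0110192 at this income.
η = (dQ/dI)·(I/Q) = -0.0110192 × (29108/836.504) = -0.383.

-0.383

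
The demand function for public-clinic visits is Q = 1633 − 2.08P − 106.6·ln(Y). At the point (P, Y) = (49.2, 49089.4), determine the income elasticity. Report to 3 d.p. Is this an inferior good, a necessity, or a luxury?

At P = 49.2, Y = 49089.4: Q = 379.235.
Holding P constant, ∂Q/∂Y = -106.6/Y = -0.00217155.
η_Y = (∂Q/∂Y)·(Y/Q) = -0.00217155 × (49089.4/379.235) = -0.281.
Since η < 0, this is an inferior good.

-0.281 (inferior good)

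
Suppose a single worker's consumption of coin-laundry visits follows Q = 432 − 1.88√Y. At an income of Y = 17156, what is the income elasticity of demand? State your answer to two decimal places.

-0.66

At Y = 17156: Q = 185.756.
dQ/dY = -1.88/(2√Y) = -0.00717662 at this income.
η = (dQ/dY)·(Y/Q) = -0.00717662 × (17156/185.756) = -0.66.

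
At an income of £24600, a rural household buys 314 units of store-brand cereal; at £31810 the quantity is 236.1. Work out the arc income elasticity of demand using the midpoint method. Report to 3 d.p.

ΔQ = 236.1 − 314 = -77.9; midpoint Q̄ = (314 + 236.1)/2 = 275.05.
ΔI = 31810 − 24600 = 7210; midpoint Ī = (24600 + 31810)/2 = 28205.
η = (ΔQ/Q̄) ÷ (ΔI/Ī) = (-77.9/275.05) ÷ (7210/28205) = -1.108.

-1.108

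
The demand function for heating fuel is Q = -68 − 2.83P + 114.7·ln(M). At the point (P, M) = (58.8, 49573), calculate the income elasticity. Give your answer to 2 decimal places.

At P = 58.8, M = 49573: Q = 1005.641.
Holding P constant, ∂Q/∂M = 114.7/M = 0.00231376.
η_M = (∂Q/∂M)·(M/Q) = 0.00231376 × (49573/1005.641) = 0.11.

0.11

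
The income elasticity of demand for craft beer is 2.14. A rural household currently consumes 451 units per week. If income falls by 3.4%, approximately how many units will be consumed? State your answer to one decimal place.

%ΔQ ≈ η × %ΔI = 2.14 × (-3.4%) = -7.276%.
New Q ≈ 451 × (1 − 0.07276) = 418.2.

418.2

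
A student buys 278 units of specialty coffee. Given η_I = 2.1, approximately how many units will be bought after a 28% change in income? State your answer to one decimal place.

%ΔQ ≈ η × %ΔI = 2.1 × 28% = 58.8%.
New Q ≈ 278 × (1 + 0.588) = 441.5.

441.5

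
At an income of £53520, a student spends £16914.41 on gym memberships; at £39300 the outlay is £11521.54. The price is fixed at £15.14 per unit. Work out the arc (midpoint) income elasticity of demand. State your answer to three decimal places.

1.238

With a constant price, Q₁ = 16914.41/15.14 = 1117.200 and Q₂ = 11521.54/15.14 = 761.000 (equivalently, work directly with expenditure since P cancels).
Midpoint %ΔQ = (11521.54 − 16914.41)/14217.98 = -0.37930; midpoint %ΔI = (39300 − 53520)/46410 = -0.30640.
η = -0.37930 / -0.30640 = 1.238.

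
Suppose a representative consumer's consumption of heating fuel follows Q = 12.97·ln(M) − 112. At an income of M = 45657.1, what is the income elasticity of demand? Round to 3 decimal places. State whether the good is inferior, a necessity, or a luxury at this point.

0.478 (necessity)

At M = 45657.1: Q = 27.154.
dQ/dM = 12.97/M = 0.000284074 at this income.
η = (dQ/dM)·(M/Q) = 0.000284074 × (45657.1/27.154) = 0.478.
Since 0 < η < 1, the good is a necessity.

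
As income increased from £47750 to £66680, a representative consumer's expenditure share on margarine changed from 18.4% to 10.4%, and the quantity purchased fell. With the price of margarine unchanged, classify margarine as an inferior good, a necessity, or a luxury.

Quantity demanded falls as income rises, so η < 0.

inferior good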